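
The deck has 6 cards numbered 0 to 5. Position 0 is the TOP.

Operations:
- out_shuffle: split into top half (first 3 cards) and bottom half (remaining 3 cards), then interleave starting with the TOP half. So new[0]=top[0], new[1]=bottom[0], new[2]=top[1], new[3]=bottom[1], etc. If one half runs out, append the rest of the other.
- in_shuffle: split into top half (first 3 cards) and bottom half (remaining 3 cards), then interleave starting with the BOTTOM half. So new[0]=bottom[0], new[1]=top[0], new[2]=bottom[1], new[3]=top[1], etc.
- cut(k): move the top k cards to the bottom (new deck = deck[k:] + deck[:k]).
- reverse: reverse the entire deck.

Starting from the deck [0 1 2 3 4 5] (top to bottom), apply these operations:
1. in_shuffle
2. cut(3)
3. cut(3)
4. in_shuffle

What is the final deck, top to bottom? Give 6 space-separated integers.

After op 1 (in_shuffle): [3 0 4 1 5 2]
After op 2 (cut(3)): [1 5 2 3 0 4]
After op 3 (cut(3)): [3 0 4 1 5 2]
After op 4 (in_shuffle): [1 3 5 0 2 4]

Answer: 1 3 5 0 2 4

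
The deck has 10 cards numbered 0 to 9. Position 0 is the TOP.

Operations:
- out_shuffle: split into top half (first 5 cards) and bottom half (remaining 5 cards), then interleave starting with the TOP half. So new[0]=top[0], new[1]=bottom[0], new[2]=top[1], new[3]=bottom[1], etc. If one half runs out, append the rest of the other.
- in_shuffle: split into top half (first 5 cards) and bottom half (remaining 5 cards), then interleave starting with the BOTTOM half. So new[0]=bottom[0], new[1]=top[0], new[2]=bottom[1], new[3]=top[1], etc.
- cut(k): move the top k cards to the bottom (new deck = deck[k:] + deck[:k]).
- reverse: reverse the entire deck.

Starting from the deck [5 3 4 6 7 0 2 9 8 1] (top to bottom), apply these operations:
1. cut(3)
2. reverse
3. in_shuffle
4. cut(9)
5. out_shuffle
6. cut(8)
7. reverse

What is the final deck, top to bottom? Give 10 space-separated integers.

Answer: 1 2 7 4 5 9 0 8 6 3

Derivation:
After op 1 (cut(3)): [6 7 0 2 9 8 1 5 3 4]
After op 2 (reverse): [4 3 5 1 8 9 2 0 7 6]
After op 3 (in_shuffle): [9 4 2 3 0 5 7 1 6 8]
After op 4 (cut(9)): [8 9 4 2 3 0 5 7 1 6]
After op 5 (out_shuffle): [8 0 9 5 4 7 2 1 3 6]
After op 6 (cut(8)): [3 6 8 0 9 5 4 7 2 1]
After op 7 (reverse): [1 2 7 4 5 9 0 8 6 3]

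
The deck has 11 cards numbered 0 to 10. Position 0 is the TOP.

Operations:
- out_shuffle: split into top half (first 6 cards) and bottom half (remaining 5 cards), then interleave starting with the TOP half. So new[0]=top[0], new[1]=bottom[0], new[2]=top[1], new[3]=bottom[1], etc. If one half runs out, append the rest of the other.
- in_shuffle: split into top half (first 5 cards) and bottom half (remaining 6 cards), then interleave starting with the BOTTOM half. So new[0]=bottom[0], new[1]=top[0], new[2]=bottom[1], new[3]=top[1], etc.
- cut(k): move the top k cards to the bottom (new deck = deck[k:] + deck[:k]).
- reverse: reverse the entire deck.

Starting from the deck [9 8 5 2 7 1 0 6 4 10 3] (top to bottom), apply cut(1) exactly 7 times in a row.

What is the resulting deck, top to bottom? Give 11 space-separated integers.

After op 1 (cut(1)): [8 5 2 7 1 0 6 4 10 3 9]
After op 2 (cut(1)): [5 2 7 1 0 6 4 10 3 9 8]
After op 3 (cut(1)): [2 7 1 0 6 4 10 3 9 8 5]
After op 4 (cut(1)): [7 1 0 6 4 10 3 9 8 5 2]
After op 5 (cut(1)): [1 0 6 4 10 3 9 8 5 2 7]
After op 6 (cut(1)): [0 6 4 10 3 9 8 5 2 7 1]
After op 7 (cut(1)): [6 4 10 3 9 8 5 2 7 1 0]

Answer: 6 4 10 3 9 8 5 2 7 1 0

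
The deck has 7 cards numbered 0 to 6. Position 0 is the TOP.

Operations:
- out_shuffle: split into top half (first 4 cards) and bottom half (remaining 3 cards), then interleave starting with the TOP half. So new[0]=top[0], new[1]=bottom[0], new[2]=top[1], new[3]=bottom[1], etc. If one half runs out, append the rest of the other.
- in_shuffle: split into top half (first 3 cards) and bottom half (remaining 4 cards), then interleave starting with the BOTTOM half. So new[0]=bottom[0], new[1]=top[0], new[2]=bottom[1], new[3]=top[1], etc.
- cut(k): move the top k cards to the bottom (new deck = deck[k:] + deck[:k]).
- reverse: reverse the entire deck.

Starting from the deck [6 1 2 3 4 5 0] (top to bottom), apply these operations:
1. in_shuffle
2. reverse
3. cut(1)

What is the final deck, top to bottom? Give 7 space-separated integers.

After op 1 (in_shuffle): [3 6 4 1 5 2 0]
After op 2 (reverse): [0 2 5 1 4 6 3]
After op 3 (cut(1)): [2 5 1 4 6 3 0]

Answer: 2 5 1 4 6 3 0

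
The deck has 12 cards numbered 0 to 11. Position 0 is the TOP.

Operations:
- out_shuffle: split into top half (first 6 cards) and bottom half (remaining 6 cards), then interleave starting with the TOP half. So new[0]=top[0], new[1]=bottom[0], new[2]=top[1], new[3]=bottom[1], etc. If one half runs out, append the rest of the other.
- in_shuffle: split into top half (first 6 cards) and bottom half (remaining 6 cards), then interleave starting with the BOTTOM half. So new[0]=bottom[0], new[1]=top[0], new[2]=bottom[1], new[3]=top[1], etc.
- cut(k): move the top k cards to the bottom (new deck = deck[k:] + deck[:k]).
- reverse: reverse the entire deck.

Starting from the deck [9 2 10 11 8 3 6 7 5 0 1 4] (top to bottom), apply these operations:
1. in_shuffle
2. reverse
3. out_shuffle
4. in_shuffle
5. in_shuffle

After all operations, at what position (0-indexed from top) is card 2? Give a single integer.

After op 1 (in_shuffle): [6 9 7 2 5 10 0 11 1 8 4 3]
After op 2 (reverse): [3 4 8 1 11 0 10 5 2 7 9 6]
After op 3 (out_shuffle): [3 10 4 5 8 2 1 7 11 9 0 6]
After op 4 (in_shuffle): [1 3 7 10 11 4 9 5 0 8 6 2]
After op 5 (in_shuffle): [9 1 5 3 0 7 8 10 6 11 2 4]
Card 2 is at position 10.

Answer: 10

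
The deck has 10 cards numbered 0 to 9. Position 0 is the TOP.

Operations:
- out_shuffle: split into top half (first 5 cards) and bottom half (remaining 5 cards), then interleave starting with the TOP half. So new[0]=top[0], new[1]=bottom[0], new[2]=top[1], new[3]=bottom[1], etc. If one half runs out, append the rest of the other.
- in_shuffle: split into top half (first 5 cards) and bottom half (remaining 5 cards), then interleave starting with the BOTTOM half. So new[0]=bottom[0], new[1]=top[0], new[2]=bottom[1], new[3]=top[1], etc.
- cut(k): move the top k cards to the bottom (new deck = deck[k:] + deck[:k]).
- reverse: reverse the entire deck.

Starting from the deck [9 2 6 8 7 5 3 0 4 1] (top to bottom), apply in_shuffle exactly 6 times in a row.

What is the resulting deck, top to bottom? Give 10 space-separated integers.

After op 1 (in_shuffle): [5 9 3 2 0 6 4 8 1 7]
After op 2 (in_shuffle): [6 5 4 9 8 3 1 2 7 0]
After op 3 (in_shuffle): [3 6 1 5 2 4 7 9 0 8]
After op 4 (in_shuffle): [4 3 7 6 9 1 0 5 8 2]
After op 5 (in_shuffle): [1 4 0 3 5 7 8 6 2 9]
After op 6 (in_shuffle): [7 1 8 4 6 0 2 3 9 5]

Answer: 7 1 8 4 6 0 2 3 9 5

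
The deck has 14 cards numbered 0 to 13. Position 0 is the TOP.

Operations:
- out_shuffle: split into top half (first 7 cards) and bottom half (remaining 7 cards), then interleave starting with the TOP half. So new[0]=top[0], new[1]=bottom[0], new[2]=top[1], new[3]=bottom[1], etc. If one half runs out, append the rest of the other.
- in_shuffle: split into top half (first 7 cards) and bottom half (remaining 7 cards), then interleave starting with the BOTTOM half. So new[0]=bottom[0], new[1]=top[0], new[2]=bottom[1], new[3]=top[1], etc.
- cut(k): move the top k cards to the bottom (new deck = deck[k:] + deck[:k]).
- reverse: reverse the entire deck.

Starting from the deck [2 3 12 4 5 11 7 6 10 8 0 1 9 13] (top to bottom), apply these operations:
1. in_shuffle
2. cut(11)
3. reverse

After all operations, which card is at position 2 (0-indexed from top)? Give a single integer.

After op 1 (in_shuffle): [6 2 10 3 8 12 0 4 1 5 9 11 13 7]
After op 2 (cut(11)): [11 13 7 6 2 10 3 8 12 0 4 1 5 9]
After op 3 (reverse): [9 5 1 4 0 12 8 3 10 2 6 7 13 11]
Position 2: card 1.

Answer: 1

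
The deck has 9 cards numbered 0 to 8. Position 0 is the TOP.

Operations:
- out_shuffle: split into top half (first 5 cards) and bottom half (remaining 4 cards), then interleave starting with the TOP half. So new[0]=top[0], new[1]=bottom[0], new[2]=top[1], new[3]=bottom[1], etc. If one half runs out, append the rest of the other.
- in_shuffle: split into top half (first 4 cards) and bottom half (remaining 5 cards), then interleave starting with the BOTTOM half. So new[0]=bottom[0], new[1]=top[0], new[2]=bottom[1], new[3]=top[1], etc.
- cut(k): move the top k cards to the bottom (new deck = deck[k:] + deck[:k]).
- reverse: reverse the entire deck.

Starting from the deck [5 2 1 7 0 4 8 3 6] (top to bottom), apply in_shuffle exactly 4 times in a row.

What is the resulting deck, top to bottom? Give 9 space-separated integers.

After op 1 (in_shuffle): [0 5 4 2 8 1 3 7 6]
After op 2 (in_shuffle): [8 0 1 5 3 4 7 2 6]
After op 3 (in_shuffle): [3 8 4 0 7 1 2 5 6]
After op 4 (in_shuffle): [7 3 1 8 2 4 5 0 6]

Answer: 7 3 1 8 2 4 5 0 6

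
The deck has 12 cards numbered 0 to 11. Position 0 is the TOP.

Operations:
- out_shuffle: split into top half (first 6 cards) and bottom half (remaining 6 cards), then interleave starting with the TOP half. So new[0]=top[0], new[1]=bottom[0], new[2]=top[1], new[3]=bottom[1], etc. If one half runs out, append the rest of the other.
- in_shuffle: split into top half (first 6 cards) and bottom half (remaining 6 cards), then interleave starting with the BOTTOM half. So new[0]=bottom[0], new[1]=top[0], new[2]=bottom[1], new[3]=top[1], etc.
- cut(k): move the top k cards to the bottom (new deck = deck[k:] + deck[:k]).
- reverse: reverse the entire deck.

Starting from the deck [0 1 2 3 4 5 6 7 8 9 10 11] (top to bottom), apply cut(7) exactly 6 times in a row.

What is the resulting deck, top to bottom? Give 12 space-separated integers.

After op 1 (cut(7)): [7 8 9 10 11 0 1 2 3 4 5 6]
After op 2 (cut(7)): [2 3 4 5 6 7 8 9 10 11 0 1]
After op 3 (cut(7)): [9 10 11 0 1 2 3 4 5 6 7 8]
After op 4 (cut(7)): [4 5 6 7 8 9 10 11 0 1 2 3]
After op 5 (cut(7)): [11 0 1 2 3 4 5 6 7 8 9 10]
After op 6 (cut(7)): [6 7 8 9 10 11 0 1 2 3 4 5]

Answer: 6 7 8 9 10 11 0 1 2 3 4 5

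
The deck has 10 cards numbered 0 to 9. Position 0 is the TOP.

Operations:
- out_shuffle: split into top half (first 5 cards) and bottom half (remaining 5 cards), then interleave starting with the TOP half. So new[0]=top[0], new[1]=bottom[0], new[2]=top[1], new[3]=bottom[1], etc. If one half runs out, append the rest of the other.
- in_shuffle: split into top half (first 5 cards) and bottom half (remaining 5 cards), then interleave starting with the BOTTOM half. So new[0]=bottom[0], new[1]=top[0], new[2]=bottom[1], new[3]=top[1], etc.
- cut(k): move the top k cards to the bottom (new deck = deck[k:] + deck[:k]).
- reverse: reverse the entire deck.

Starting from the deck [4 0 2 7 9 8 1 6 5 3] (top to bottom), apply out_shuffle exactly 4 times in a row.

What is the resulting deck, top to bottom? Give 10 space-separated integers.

Answer: 4 9 5 7 6 2 1 0 8 3

Derivation:
After op 1 (out_shuffle): [4 8 0 1 2 6 7 5 9 3]
After op 2 (out_shuffle): [4 6 8 7 0 5 1 9 2 3]
After op 3 (out_shuffle): [4 5 6 1 8 9 7 2 0 3]
After op 4 (out_shuffle): [4 9 5 7 6 2 1 0 8 3]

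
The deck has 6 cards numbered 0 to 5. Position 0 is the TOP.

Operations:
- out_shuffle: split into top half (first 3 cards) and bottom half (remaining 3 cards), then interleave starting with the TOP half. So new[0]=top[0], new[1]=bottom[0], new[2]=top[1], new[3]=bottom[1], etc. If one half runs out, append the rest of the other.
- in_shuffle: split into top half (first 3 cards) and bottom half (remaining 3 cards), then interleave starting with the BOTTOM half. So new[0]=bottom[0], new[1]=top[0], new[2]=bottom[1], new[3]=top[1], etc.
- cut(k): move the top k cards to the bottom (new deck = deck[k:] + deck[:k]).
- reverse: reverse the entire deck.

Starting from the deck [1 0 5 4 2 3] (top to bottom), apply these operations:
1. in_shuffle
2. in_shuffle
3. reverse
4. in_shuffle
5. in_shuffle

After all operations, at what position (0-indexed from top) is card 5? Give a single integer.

After op 1 (in_shuffle): [4 1 2 0 3 5]
After op 2 (in_shuffle): [0 4 3 1 5 2]
After op 3 (reverse): [2 5 1 3 4 0]
After op 4 (in_shuffle): [3 2 4 5 0 1]
After op 5 (in_shuffle): [5 3 0 2 1 4]
Card 5 is at position 0.

Answer: 0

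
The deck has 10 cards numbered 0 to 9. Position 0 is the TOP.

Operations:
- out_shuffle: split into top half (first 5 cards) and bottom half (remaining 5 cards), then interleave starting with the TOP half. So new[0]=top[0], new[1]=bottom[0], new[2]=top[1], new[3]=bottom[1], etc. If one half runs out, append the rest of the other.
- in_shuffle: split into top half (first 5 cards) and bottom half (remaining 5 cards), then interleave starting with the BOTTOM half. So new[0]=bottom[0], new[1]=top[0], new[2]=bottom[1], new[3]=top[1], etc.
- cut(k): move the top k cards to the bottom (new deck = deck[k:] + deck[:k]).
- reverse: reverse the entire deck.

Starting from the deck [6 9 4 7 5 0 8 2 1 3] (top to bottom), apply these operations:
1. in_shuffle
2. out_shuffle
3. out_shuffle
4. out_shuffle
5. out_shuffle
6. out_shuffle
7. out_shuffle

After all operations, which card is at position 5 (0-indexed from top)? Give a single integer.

After op 1 (in_shuffle): [0 6 8 9 2 4 1 7 3 5]
After op 2 (out_shuffle): [0 4 6 1 8 7 9 3 2 5]
After op 3 (out_shuffle): [0 7 4 9 6 3 1 2 8 5]
After op 4 (out_shuffle): [0 3 7 1 4 2 9 8 6 5]
After op 5 (out_shuffle): [0 2 3 9 7 8 1 6 4 5]
After op 6 (out_shuffle): [0 8 2 1 3 6 9 4 7 5]
After op 7 (out_shuffle): [0 6 8 9 2 4 1 7 3 5]
Position 5: card 4.

Answer: 4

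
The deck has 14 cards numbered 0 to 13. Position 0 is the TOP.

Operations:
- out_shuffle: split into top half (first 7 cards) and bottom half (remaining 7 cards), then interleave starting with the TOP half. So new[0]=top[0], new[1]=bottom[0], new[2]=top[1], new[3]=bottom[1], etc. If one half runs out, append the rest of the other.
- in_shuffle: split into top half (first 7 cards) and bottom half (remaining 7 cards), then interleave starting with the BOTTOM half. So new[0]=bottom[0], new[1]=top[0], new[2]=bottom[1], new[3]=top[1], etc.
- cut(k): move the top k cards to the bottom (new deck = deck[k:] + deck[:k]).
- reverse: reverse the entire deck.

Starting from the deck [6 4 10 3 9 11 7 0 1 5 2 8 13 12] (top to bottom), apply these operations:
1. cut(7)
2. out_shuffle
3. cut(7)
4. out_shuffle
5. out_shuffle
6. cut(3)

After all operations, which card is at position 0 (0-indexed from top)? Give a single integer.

After op 1 (cut(7)): [0 1 5 2 8 13 12 6 4 10 3 9 11 7]
After op 2 (out_shuffle): [0 6 1 4 5 10 2 3 8 9 13 11 12 7]
After op 3 (cut(7)): [3 8 9 13 11 12 7 0 6 1 4 5 10 2]
After op 4 (out_shuffle): [3 0 8 6 9 1 13 4 11 5 12 10 7 2]
After op 5 (out_shuffle): [3 4 0 11 8 5 6 12 9 10 1 7 13 2]
After op 6 (cut(3)): [11 8 5 6 12 9 10 1 7 13 2 3 4 0]
Position 0: card 11.

Answer: 11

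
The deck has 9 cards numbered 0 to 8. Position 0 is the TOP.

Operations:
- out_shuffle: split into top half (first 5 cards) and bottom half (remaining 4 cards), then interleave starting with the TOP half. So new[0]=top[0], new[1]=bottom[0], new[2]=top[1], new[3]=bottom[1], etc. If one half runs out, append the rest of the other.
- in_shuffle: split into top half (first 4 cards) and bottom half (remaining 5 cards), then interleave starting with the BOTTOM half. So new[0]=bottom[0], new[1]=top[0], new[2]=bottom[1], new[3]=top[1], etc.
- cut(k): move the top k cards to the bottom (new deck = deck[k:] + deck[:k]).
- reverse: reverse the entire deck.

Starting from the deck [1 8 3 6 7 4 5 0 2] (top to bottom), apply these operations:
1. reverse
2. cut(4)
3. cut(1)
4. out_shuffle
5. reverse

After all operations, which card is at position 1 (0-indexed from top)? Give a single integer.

After op 1 (reverse): [2 0 5 4 7 6 3 8 1]
After op 2 (cut(4)): [7 6 3 8 1 2 0 5 4]
After op 3 (cut(1)): [6 3 8 1 2 0 5 4 7]
After op 4 (out_shuffle): [6 0 3 5 8 4 1 7 2]
After op 5 (reverse): [2 7 1 4 8 5 3 0 6]
Position 1: card 7.

Answer: 7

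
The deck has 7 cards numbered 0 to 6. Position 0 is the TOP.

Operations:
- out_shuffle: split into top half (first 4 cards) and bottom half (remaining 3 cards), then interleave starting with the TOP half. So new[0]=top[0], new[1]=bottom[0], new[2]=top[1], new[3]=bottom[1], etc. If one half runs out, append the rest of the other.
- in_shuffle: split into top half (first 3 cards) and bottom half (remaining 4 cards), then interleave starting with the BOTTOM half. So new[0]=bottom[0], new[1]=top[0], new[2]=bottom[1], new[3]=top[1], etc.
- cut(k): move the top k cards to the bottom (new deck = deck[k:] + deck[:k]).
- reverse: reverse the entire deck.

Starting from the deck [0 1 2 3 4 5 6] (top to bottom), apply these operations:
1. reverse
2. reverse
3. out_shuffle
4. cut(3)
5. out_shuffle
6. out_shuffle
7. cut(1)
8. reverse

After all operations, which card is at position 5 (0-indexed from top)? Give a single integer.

Answer: 0

Derivation:
After op 1 (reverse): [6 5 4 3 2 1 0]
After op 2 (reverse): [0 1 2 3 4 5 6]
After op 3 (out_shuffle): [0 4 1 5 2 6 3]
After op 4 (cut(3)): [5 2 6 3 0 4 1]
After op 5 (out_shuffle): [5 0 2 4 6 1 3]
After op 6 (out_shuffle): [5 6 0 1 2 3 4]
After op 7 (cut(1)): [6 0 1 2 3 4 5]
After op 8 (reverse): [5 4 3 2 1 0 6]
Position 5: card 0.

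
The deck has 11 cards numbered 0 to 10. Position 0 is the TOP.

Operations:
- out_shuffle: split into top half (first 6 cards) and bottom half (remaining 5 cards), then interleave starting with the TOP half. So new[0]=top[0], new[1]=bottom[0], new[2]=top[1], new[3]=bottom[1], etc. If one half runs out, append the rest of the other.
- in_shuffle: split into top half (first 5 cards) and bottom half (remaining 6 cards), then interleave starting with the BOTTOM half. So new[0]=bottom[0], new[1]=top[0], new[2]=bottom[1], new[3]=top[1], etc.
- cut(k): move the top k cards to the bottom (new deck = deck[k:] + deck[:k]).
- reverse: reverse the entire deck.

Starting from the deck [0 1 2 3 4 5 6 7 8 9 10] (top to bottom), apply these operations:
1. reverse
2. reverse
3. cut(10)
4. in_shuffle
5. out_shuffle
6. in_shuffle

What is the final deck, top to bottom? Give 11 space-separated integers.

After op 1 (reverse): [10 9 8 7 6 5 4 3 2 1 0]
After op 2 (reverse): [0 1 2 3 4 5 6 7 8 9 10]
After op 3 (cut(10)): [10 0 1 2 3 4 5 6 7 8 9]
After op 4 (in_shuffle): [4 10 5 0 6 1 7 2 8 3 9]
After op 5 (out_shuffle): [4 7 10 2 5 8 0 3 6 9 1]
After op 6 (in_shuffle): [8 4 0 7 3 10 6 2 9 5 1]

Answer: 8 4 0 7 3 10 6 2 9 5 1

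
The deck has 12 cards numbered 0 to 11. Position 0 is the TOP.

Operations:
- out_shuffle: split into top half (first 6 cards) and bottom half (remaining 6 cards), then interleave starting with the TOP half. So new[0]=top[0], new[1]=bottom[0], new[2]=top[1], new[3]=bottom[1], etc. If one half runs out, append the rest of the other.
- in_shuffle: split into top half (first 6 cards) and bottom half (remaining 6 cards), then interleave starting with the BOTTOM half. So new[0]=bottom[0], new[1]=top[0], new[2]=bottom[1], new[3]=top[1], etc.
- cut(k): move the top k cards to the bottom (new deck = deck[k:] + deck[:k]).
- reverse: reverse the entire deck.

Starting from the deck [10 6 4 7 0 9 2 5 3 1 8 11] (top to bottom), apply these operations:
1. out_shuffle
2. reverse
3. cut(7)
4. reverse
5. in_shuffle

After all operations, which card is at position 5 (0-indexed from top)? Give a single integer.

After op 1 (out_shuffle): [10 2 6 5 4 3 7 1 0 8 9 11]
After op 2 (reverse): [11 9 8 0 1 7 3 4 5 6 2 10]
After op 3 (cut(7)): [4 5 6 2 10 11 9 8 0 1 7 3]
After op 4 (reverse): [3 7 1 0 8 9 11 10 2 6 5 4]
After op 5 (in_shuffle): [11 3 10 7 2 1 6 0 5 8 4 9]
Position 5: card 1.

Answer: 1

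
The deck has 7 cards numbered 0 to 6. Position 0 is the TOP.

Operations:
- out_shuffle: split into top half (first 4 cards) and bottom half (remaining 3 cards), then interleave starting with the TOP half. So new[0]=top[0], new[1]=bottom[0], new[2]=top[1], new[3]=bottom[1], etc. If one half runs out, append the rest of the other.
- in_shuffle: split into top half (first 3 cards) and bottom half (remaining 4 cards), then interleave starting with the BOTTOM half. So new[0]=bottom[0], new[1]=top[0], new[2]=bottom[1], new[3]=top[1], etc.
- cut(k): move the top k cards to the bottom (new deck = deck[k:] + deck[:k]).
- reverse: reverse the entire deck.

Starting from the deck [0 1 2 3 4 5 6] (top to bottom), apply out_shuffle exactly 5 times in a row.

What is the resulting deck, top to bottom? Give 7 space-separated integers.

After op 1 (out_shuffle): [0 4 1 5 2 6 3]
After op 2 (out_shuffle): [0 2 4 6 1 3 5]
After op 3 (out_shuffle): [0 1 2 3 4 5 6]
After op 4 (out_shuffle): [0 4 1 5 2 6 3]
After op 5 (out_shuffle): [0 2 4 6 1 3 5]

Answer: 0 2 4 6 1 3 5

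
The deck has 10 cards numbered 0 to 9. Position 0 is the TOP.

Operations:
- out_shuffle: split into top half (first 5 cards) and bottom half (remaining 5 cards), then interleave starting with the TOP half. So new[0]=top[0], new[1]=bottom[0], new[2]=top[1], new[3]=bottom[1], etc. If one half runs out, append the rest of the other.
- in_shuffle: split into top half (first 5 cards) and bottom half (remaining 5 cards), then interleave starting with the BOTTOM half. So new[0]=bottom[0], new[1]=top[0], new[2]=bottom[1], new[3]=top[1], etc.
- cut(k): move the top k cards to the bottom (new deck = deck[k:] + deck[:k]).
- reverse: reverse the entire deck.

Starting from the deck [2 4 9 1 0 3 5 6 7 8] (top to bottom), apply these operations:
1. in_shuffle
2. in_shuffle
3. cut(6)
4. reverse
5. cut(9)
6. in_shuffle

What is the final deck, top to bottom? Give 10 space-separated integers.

Answer: 3 8 9 5 6 1 0 2 4 7

Derivation:
After op 1 (in_shuffle): [3 2 5 4 6 9 7 1 8 0]
After op 2 (in_shuffle): [9 3 7 2 1 5 8 4 0 6]
After op 3 (cut(6)): [8 4 0 6 9 3 7 2 1 5]
After op 4 (reverse): [5 1 2 7 3 9 6 0 4 8]
After op 5 (cut(9)): [8 5 1 2 7 3 9 6 0 4]
After op 6 (in_shuffle): [3 8 9 5 6 1 0 2 4 7]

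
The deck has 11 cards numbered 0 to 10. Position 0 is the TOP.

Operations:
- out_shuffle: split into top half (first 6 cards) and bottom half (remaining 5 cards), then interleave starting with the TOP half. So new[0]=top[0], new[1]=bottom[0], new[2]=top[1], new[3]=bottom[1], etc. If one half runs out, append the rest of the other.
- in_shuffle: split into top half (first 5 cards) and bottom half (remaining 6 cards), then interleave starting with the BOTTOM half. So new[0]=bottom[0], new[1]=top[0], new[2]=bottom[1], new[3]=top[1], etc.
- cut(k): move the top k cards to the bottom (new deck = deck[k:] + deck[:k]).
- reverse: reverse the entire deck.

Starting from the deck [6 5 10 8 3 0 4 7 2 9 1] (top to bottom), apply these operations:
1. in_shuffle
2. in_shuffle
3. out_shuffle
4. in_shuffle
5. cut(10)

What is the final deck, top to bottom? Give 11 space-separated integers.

Answer: 4 3 10 6 9 7 0 8 5 1 2

Derivation:
After op 1 (in_shuffle): [0 6 4 5 7 10 2 8 9 3 1]
After op 2 (in_shuffle): [10 0 2 6 8 4 9 5 3 7 1]
After op 3 (out_shuffle): [10 9 0 5 2 3 6 7 8 1 4]
After op 4 (in_shuffle): [3 10 6 9 7 0 8 5 1 2 4]
After op 5 (cut(10)): [4 3 10 6 9 7 0 8 5 1 2]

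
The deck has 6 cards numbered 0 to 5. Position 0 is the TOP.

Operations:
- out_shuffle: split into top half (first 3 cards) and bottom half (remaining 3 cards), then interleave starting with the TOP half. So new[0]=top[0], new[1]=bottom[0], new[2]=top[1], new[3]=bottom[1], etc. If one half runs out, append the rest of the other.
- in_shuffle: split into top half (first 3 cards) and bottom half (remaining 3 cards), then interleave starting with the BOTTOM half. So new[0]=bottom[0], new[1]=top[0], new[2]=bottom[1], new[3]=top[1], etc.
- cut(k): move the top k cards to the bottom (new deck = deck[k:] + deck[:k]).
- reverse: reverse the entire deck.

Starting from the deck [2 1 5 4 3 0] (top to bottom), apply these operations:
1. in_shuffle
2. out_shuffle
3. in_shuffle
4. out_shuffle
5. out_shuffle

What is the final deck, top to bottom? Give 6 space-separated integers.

Answer: 0 5 1 3 4 2

Derivation:
After op 1 (in_shuffle): [4 2 3 1 0 5]
After op 2 (out_shuffle): [4 1 2 0 3 5]
After op 3 (in_shuffle): [0 4 3 1 5 2]
After op 4 (out_shuffle): [0 1 4 5 3 2]
After op 5 (out_shuffle): [0 5 1 3 4 2]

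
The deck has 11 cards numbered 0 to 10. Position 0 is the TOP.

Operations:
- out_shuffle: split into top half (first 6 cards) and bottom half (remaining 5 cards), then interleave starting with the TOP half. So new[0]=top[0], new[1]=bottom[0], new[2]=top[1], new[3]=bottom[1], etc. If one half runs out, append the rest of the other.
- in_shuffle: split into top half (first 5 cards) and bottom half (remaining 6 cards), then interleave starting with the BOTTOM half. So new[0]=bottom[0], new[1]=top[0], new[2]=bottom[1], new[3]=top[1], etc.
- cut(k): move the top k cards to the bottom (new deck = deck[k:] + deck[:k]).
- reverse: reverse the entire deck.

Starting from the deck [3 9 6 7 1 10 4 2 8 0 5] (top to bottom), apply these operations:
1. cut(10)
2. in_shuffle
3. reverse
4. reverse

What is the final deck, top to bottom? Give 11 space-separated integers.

After op 1 (cut(10)): [5 3 9 6 7 1 10 4 2 8 0]
After op 2 (in_shuffle): [1 5 10 3 4 9 2 6 8 7 0]
After op 3 (reverse): [0 7 8 6 2 9 4 3 10 5 1]
After op 4 (reverse): [1 5 10 3 4 9 2 6 8 7 0]

Answer: 1 5 10 3 4 9 2 6 8 7 0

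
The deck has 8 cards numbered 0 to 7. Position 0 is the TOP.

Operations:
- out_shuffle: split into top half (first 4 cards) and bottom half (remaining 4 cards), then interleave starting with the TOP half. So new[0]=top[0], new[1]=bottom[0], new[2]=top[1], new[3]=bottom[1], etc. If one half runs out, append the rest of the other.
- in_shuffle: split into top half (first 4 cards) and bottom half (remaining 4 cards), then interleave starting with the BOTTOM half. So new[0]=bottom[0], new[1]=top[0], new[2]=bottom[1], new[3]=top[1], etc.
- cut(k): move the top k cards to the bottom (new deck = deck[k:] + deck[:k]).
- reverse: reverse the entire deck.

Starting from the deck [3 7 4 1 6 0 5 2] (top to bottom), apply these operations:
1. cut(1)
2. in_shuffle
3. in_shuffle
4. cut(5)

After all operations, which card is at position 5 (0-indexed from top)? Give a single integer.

Answer: 1

Derivation:
After op 1 (cut(1)): [7 4 1 6 0 5 2 3]
After op 2 (in_shuffle): [0 7 5 4 2 1 3 6]
After op 3 (in_shuffle): [2 0 1 7 3 5 6 4]
After op 4 (cut(5)): [5 6 4 2 0 1 7 3]
Position 5: card 1.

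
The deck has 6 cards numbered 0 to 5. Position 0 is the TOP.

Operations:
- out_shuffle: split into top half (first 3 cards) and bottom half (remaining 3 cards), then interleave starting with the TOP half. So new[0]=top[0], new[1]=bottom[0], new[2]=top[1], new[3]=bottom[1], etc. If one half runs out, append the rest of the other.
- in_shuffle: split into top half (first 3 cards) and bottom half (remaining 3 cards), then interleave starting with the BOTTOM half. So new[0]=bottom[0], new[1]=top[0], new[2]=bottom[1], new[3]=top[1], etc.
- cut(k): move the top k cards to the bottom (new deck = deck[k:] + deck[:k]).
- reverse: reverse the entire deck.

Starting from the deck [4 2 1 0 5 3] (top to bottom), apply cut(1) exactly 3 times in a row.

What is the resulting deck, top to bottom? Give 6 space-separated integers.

Answer: 0 5 3 4 2 1

Derivation:
After op 1 (cut(1)): [2 1 0 5 3 4]
After op 2 (cut(1)): [1 0 5 3 4 2]
After op 3 (cut(1)): [0 5 3 4 2 1]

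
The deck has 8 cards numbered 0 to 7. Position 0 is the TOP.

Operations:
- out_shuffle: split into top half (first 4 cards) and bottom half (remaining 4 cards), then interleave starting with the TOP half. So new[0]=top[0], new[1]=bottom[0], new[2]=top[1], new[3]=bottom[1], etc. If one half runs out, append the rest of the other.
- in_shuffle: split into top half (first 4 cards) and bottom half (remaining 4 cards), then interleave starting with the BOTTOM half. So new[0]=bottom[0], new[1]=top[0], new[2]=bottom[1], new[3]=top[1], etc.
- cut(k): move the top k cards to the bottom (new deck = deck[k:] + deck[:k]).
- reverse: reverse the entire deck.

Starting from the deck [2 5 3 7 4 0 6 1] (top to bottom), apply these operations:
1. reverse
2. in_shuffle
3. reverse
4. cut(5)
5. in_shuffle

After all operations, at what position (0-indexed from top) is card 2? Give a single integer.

Answer: 0

Derivation:
After op 1 (reverse): [1 6 0 4 7 3 5 2]
After op 2 (in_shuffle): [7 1 3 6 5 0 2 4]
After op 3 (reverse): [4 2 0 5 6 3 1 7]
After op 4 (cut(5)): [3 1 7 4 2 0 5 6]
After op 5 (in_shuffle): [2 3 0 1 5 7 6 4]
Card 2 is at position 0.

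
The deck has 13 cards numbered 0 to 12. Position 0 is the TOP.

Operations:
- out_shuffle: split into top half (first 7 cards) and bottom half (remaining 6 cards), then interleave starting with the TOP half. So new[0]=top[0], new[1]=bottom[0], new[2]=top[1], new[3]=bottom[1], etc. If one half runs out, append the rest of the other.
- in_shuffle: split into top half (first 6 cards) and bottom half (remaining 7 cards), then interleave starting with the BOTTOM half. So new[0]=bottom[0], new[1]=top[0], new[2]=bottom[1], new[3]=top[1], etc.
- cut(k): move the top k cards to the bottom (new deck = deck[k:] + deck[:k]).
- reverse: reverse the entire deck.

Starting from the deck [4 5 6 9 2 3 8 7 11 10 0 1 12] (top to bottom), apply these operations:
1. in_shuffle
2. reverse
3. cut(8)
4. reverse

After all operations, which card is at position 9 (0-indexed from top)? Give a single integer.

Answer: 4

Derivation:
After op 1 (in_shuffle): [8 4 7 5 11 6 10 9 0 2 1 3 12]
After op 2 (reverse): [12 3 1 2 0 9 10 6 11 5 7 4 8]
After op 3 (cut(8)): [11 5 7 4 8 12 3 1 2 0 9 10 6]
After op 4 (reverse): [6 10 9 0 2 1 3 12 8 4 7 5 11]
Position 9: card 4.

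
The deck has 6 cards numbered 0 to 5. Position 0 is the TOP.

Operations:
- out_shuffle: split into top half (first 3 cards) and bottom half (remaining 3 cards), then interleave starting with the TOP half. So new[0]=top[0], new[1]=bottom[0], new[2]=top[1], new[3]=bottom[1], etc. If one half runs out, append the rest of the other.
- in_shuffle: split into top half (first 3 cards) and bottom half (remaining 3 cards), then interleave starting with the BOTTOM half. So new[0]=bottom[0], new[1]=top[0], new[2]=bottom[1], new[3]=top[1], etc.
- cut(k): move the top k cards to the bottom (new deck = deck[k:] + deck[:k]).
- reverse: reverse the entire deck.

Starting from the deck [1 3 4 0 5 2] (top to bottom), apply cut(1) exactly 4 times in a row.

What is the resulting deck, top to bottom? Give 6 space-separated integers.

Answer: 5 2 1 3 4 0

Derivation:
After op 1 (cut(1)): [3 4 0 5 2 1]
After op 2 (cut(1)): [4 0 5 2 1 3]
After op 3 (cut(1)): [0 5 2 1 3 4]
After op 4 (cut(1)): [5 2 1 3 4 0]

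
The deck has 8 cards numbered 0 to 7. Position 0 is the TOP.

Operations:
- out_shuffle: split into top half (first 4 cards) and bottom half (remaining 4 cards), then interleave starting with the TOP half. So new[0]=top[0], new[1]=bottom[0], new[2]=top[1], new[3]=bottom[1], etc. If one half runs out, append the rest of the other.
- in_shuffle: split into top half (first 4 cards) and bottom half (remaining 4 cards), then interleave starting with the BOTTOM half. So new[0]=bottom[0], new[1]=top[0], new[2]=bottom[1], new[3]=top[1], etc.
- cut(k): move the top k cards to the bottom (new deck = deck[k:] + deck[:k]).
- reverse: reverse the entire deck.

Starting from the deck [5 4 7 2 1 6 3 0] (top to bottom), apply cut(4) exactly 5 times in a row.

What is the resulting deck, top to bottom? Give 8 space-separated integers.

After op 1 (cut(4)): [1 6 3 0 5 4 7 2]
After op 2 (cut(4)): [5 4 7 2 1 6 3 0]
After op 3 (cut(4)): [1 6 3 0 5 4 7 2]
After op 4 (cut(4)): [5 4 7 2 1 6 3 0]
After op 5 (cut(4)): [1 6 3 0 5 4 7 2]

Answer: 1 6 3 0 5 4 7 2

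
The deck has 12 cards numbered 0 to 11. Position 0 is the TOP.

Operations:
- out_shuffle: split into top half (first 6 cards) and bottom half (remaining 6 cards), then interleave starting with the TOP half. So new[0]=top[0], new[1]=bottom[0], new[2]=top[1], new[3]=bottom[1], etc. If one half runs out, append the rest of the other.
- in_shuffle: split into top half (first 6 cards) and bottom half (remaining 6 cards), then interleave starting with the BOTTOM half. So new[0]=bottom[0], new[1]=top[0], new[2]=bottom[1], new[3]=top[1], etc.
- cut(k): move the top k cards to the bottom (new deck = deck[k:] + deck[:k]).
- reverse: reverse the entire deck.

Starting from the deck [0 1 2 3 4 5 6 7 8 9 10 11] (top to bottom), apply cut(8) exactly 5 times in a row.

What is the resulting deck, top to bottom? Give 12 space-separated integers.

After op 1 (cut(8)): [8 9 10 11 0 1 2 3 4 5 6 7]
After op 2 (cut(8)): [4 5 6 7 8 9 10 11 0 1 2 3]
After op 3 (cut(8)): [0 1 2 3 4 5 6 7 8 9 10 11]
After op 4 (cut(8)): [8 9 10 11 0 1 2 3 4 5 6 7]
After op 5 (cut(8)): [4 5 6 7 8 9 10 11 0 1 2 3]

Answer: 4 5 6 7 8 9 10 11 0 1 2 3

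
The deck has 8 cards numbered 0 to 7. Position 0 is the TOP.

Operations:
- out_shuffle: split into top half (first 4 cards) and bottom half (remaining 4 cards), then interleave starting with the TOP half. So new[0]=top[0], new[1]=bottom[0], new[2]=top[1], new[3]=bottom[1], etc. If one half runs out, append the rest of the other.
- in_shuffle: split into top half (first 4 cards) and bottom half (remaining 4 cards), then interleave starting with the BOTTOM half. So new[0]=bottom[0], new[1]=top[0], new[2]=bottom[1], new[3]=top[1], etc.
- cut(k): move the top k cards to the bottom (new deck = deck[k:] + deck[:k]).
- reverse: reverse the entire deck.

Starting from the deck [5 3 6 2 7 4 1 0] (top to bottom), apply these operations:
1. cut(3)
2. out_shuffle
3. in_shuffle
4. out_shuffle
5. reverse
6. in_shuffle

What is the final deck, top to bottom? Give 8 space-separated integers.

Answer: 7 5 2 0 1 6 4 3

Derivation:
After op 1 (cut(3)): [2 7 4 1 0 5 3 6]
After op 2 (out_shuffle): [2 0 7 5 4 3 1 6]
After op 3 (in_shuffle): [4 2 3 0 1 7 6 5]
After op 4 (out_shuffle): [4 1 2 7 3 6 0 5]
After op 5 (reverse): [5 0 6 3 7 2 1 4]
After op 6 (in_shuffle): [7 5 2 0 1 6 4 3]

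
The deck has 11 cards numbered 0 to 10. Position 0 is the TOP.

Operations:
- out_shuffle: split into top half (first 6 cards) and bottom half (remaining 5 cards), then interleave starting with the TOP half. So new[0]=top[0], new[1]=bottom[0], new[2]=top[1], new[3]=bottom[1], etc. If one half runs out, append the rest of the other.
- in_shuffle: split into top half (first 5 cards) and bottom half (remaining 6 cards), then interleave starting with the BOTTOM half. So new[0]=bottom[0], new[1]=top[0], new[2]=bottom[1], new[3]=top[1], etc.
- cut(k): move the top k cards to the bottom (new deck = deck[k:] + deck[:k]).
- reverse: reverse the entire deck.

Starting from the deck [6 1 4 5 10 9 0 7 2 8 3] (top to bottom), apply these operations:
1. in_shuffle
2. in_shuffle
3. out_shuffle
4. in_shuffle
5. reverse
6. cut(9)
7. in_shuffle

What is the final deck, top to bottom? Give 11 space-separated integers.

Answer: 1 4 5 10 9 0 7 2 8 3 6

Derivation:
After op 1 (in_shuffle): [9 6 0 1 7 4 2 5 8 10 3]
After op 2 (in_shuffle): [4 9 2 6 5 0 8 1 10 7 3]
After op 3 (out_shuffle): [4 8 9 1 2 10 6 7 5 3 0]
After op 4 (in_shuffle): [10 4 6 8 7 9 5 1 3 2 0]
After op 5 (reverse): [0 2 3 1 5 9 7 8 6 4 10]
After op 6 (cut(9)): [4 10 0 2 3 1 5 9 7 8 6]
After op 7 (in_shuffle): [1 4 5 10 9 0 7 2 8 3 6]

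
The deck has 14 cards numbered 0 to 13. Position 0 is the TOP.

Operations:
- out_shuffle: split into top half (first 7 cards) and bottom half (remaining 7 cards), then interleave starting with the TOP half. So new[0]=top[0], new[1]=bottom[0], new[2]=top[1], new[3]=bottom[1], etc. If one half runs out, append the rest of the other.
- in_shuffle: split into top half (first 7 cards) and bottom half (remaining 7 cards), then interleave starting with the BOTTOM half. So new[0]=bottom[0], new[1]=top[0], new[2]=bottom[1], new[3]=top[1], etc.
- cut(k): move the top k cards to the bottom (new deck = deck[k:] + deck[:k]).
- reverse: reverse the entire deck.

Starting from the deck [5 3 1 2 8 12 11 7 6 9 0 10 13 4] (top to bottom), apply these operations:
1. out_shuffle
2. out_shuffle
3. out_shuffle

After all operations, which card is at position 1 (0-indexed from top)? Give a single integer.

After op 1 (out_shuffle): [5 7 3 6 1 9 2 0 8 10 12 13 11 4]
After op 2 (out_shuffle): [5 0 7 8 3 10 6 12 1 13 9 11 2 4]
After op 3 (out_shuffle): [5 12 0 1 7 13 8 9 3 11 10 2 6 4]
Position 1: card 12.

Answer: 12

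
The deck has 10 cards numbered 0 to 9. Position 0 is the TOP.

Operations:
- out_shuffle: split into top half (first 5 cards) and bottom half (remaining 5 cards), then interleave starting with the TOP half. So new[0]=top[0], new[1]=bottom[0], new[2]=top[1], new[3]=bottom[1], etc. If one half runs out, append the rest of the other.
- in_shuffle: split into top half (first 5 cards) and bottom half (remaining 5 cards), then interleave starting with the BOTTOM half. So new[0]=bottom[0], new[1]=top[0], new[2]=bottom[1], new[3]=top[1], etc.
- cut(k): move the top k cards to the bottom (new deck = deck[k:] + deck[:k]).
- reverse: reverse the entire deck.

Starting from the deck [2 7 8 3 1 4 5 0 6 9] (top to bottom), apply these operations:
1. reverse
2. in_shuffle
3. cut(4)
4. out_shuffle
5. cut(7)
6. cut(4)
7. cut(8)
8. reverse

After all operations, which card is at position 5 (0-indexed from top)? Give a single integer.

Answer: 1

Derivation:
After op 1 (reverse): [9 6 0 5 4 1 3 8 7 2]
After op 2 (in_shuffle): [1 9 3 6 8 0 7 5 2 4]
After op 3 (cut(4)): [8 0 7 5 2 4 1 9 3 6]
After op 4 (out_shuffle): [8 4 0 1 7 9 5 3 2 6]
After op 5 (cut(7)): [3 2 6 8 4 0 1 7 9 5]
After op 6 (cut(4)): [4 0 1 7 9 5 3 2 6 8]
After op 7 (cut(8)): [6 8 4 0 1 7 9 5 3 2]
After op 8 (reverse): [2 3 5 9 7 1 0 4 8 6]
Position 5: card 1.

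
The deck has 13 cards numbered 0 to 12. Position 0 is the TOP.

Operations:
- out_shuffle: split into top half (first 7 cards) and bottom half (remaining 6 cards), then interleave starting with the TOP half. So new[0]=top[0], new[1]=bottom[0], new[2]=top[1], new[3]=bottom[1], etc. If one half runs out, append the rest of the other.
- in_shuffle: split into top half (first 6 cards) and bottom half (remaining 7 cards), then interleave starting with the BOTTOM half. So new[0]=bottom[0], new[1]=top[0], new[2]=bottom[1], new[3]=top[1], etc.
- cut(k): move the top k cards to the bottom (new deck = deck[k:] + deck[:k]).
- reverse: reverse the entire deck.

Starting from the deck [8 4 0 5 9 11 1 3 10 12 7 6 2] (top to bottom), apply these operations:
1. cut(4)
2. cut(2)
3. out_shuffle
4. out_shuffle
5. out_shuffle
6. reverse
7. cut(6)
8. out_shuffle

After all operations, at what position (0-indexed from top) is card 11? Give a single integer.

Answer: 2

Derivation:
After op 1 (cut(4)): [9 11 1 3 10 12 7 6 2 8 4 0 5]
After op 2 (cut(2)): [1 3 10 12 7 6 2 8 4 0 5 9 11]
After op 3 (out_shuffle): [1 8 3 4 10 0 12 5 7 9 6 11 2]
After op 4 (out_shuffle): [1 5 8 7 3 9 4 6 10 11 0 2 12]
After op 5 (out_shuffle): [1 6 5 10 8 11 7 0 3 2 9 12 4]
After op 6 (reverse): [4 12 9 2 3 0 7 11 8 10 5 6 1]
After op 7 (cut(6)): [7 11 8 10 5 6 1 4 12 9 2 3 0]
After op 8 (out_shuffle): [7 4 11 12 8 9 10 2 5 3 6 0 1]
Card 11 is at position 2.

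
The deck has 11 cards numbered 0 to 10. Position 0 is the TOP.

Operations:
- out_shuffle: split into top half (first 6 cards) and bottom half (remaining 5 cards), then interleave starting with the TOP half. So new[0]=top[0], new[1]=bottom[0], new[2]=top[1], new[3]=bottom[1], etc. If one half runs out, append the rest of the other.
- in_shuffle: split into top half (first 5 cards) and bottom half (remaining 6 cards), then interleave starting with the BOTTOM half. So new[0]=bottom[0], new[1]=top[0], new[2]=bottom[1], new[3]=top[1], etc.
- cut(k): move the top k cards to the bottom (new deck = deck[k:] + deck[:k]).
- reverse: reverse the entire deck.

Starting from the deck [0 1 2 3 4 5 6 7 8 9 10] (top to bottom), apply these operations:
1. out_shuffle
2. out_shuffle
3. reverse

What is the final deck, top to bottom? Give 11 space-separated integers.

After op 1 (out_shuffle): [0 6 1 7 2 8 3 9 4 10 5]
After op 2 (out_shuffle): [0 3 6 9 1 4 7 10 2 5 8]
After op 3 (reverse): [8 5 2 10 7 4 1 9 6 3 0]

Answer: 8 5 2 10 7 4 1 9 6 3 0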